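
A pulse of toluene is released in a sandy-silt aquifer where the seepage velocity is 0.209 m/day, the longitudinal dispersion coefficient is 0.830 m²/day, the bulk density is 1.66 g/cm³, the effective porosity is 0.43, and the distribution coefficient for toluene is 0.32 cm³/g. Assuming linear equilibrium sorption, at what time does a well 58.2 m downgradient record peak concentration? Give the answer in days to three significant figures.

581 days

Retardation factor R = 1 + ρ_b·K_d/n = 1 + 1.66 × 0.32/0.43 = 2.235.
Sorption retards both mechanisms: v_R = v/R = 0.09351 m/day, D_R = D/R = 0.3714 m²/day.
Peak time from v_R²t² + 2D_R t − x² = 0: t = (√(D_R² + v_R²x²) − D_R)/v_R².
√(D_R² + v_R²x²) = √(0.3714² + 0.09351² × 58.2²) = 5.455; v_R² = 0.008744.
t = (5.455 − 0.3714)/0.008744 = 581 days.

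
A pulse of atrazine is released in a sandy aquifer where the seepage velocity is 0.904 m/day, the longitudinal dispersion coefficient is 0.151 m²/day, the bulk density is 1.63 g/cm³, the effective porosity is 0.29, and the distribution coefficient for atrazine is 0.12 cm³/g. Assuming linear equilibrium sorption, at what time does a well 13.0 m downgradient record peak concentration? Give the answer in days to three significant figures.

23.8 days

Retardation factor R = 1 + ρ_b·K_d/n = 1 + 1.63 × 0.12/0.29 = 1.674.
Sorption retards both mechanisms: v_R = v/R = 0.5400 m/day, D_R = D/R = 0.09020 m²/day.
Peak time from v_R²t² + 2D_R t − x² = 0: t = (√(D_R² + v_R²x²) − D_R)/v_R².
√(D_R² + v_R²x²) = √(0.09020² + 0.5400² × 13.0²) = 7.021; v_R² = 0.2916.
t = (7.021 − 0.09020)/0.2916 = 23.8 days.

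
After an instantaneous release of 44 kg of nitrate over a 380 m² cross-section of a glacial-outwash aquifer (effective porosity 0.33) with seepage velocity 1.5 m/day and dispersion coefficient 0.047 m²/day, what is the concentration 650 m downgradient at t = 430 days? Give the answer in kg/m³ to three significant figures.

0.0162 kg/m³

For an instantaneous plane source, C(x,t) = M/(n_e·A·√(4πDt)) · exp(−(x−vt)²/(4Dt)), with n_e·A the pore (flow) area.
Plume center vt = 1.5 × 430 = 645 m, so the well at 650 m is 5 m downgradient of the peak.
√(4πDt) = 15.94 m, giving peak height M/(n_e·A·√(4πDt)) = 44/(0.33 × 380 × 15.94) = 0.02201 kg/m³.
(x−vt)²/(4Dt) = (5)²/(4 × 0.047 × 430) = 0.3093; exp(−0.3093) = 0.7340.
C = 0.02201 × 0.7340 = 0.0162 kg/m³.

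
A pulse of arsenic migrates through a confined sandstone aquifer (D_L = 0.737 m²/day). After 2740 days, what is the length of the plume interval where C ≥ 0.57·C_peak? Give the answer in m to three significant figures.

The plume is Gaussian with σ = √(2Dt) = √(2 × 0.737 × 2740) = 63.55 m.
C/C_peak = exp(−Δx²/(2σ²)) = 0.57 ⇒ Δx = σ·√(−2 ln 0.57) = 63.55 × 1.060 = 67.36 m.
Width = 2Δx = 135 m.

135 m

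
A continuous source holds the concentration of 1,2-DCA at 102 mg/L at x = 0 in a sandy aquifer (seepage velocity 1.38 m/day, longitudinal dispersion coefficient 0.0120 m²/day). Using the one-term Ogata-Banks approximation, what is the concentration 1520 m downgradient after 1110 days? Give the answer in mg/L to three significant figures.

101 mg/L

For a continuous step input, C/C₀ ≈ ½·erfc((x−vt)/(2√(Dt))).
vt = 1.38 × 1110 = 1531.8 m and 2√(Dt) = 2√(0.0120 × 1110) = 7.299 m.
Argument (x−vt)/(2√(Dt)) = (1520 − 1531.8)/7.299 = -1.617; ½·erfc(-1.617) = 0.9889.
C = 102 × 0.9889 = 101 mg/L.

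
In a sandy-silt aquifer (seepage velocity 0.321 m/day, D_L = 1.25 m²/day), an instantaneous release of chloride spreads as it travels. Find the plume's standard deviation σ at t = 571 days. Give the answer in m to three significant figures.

Dispersive spreading gives a Gaussian with σ² = 2Dt; advection only shifts the center.
σ = √(2 × 1.25 × 571) = 37.8 m.

37.8 m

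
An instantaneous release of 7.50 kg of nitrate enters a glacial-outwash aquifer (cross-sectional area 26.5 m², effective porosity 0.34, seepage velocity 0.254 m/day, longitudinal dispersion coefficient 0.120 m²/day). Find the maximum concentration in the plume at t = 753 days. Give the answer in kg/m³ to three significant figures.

The peak of an instantaneous 1D plume sits at x = vt; there the Gaussian factor is 1 and C_max = M/(n_e·A·√(4πDt)), where n_e·A is the pore area the mass is dissolved in.
√(4πDt) = √(4π × 0.120 × 753) = 33.70 m, so C_max = 7.50/(0.34 × 26.5 × 33.70) = 0.0247 kg/m³.

0.0247 kg/m³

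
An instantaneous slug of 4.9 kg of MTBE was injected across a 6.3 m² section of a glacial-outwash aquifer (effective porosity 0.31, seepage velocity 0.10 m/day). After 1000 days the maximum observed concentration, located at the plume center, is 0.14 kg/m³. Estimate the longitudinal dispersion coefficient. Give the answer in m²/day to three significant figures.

At the plume center C_max = M/(n_e·A·√(4πDt)), so D = M²/(4πt·(n_e·A·C_max)²).
n_e·A·C_max = 0.31 × 6.3 × 0.14 = 0.2734 kg/m.
D = 4.9²/(4π × 1000 × 0.2734²) = 0.0256 m²/day.

0.0256 m²/day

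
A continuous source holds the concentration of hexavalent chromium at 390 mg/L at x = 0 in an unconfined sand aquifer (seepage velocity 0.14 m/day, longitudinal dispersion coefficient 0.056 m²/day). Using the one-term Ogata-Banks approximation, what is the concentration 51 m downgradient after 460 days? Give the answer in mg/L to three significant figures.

378 mg/L

For a continuous step input, C/C₀ ≈ ½·erfc((x−vt)/(2√(Dt))).
vt = 0.14 × 460 = 64.4 m and 2√(Dt) = 2√(0.056 × 460) = 10.15 m.
Argument (x−vt)/(2√(Dt)) = (51 − 64.4)/10.15 = -1.320; ½·erfc(-1.320) = 0.9690.
C = 390 × 0.9690 = 378 mg/L.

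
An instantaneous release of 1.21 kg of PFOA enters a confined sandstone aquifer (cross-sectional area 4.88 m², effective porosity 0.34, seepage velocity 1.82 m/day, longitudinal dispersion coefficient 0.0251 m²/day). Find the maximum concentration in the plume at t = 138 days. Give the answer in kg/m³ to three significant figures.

The peak of an instantaneous 1D plume sits at x = vt; there the Gaussian factor is 1 and C_max = M/(n_e·A·√(4πDt)), where n_e·A is the pore area the mass is dissolved in.
√(4πDt) = √(4π × 0.0251 × 138) = 6.598 m, so C_max = 1.21/(0.34 × 4.88 × 6.598) = 0.111 kg/m³.

0.111 kg/m³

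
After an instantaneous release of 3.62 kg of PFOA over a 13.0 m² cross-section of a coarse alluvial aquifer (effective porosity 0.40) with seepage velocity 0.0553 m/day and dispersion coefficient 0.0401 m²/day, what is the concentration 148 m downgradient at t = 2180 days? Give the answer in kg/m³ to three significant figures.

0.00244 kg/m³

For an instantaneous plane source, C(x,t) = M/(n_e·A·√(4πDt)) · exp(−(x−vt)²/(4Dt)), with n_e·A the pore (flow) area.
Plume center vt = 0.0553 × 2180 = 120.554 m, so the well at 148 m is 27.446 m downgradient of the peak.
√(4πDt) = 33.14 m, giving peak height M/(n_e·A·√(4πDt)) = 3.62/(0.40 × 13.0 × 33.14) = 0.02101 kg/m³.
(x−vt)²/(4Dt) = (27.446)²/(4 × 0.0401 × 2180) = 2.154; exp(−2.154) = 0.1160.
C = 0.02101 × 0.1160 = 0.00244 kg/m³.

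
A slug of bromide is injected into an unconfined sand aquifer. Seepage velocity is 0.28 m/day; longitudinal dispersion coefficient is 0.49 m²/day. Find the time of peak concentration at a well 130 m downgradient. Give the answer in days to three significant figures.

458 days

For the 1D instantaneous-source solution, setting ∂C/∂t = 0 at fixed x gives v²t² + 2Dt − x² = 0, so t = (√(D² + v²x²) − D)/v².
√(D² + v²x²) = √(0.49² + 0.28² × 130²) = 36.40; v² = 0.0784.
t = (36.40 − 0.49)/0.0784 = 458 days (vs. the pure-advection estimate x/v = 464 d).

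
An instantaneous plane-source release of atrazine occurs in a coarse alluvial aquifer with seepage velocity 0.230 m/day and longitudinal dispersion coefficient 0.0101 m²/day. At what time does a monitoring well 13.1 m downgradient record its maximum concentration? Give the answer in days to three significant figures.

56.8 days

For the 1D instantaneous-source solution, setting ∂C/∂t = 0 at fixed x gives v²t² + 2Dt − x² = 0, so t = (√(D² + v²x²) − D)/v².
√(D² + v²x²) = √(0.0101² + 0.230² × 13.1²) = 3.013; v² = 0.0529.
t = (3.013 − 0.0101)/0.0529 = 56.8 days (vs. the pure-advection estimate x/v = 57.0 d).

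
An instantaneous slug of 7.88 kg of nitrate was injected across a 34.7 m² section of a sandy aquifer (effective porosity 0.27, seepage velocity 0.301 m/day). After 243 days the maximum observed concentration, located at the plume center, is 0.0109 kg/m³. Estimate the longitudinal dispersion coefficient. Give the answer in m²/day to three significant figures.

At the plume center C_max = M/(n_e·A·√(4πDt)), so D = M²/(4πt·(n_e·A·C_max)²).
n_e·A·C_max = 0.27 × 34.7 × 0.0109 = 0.1021 kg/m.
D = 7.88²/(4π × 243 × 0.1021²) = 1.95 m²/day.

1.95 m²/day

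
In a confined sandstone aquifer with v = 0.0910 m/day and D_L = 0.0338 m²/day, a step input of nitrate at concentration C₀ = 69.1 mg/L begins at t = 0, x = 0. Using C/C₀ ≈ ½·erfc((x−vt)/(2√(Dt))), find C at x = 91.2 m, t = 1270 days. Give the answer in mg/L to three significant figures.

68.8 mg/L

For a continuous step input, C/C₀ ≈ ½·erfc((x−vt)/(2√(Dt))).
vt = 0.0910 × 1270 = 115.57 m and 2√(Dt) = 2√(0.0338 × 1270) = 13.10 m.
Argument (x−vt)/(2√(Dt)) = (91.2 − 115.57)/13.10 = -1.860; ½·erfc(-1.860) = 0.9957.
C = 69.1 × 0.9957 = 68.8 mg/L.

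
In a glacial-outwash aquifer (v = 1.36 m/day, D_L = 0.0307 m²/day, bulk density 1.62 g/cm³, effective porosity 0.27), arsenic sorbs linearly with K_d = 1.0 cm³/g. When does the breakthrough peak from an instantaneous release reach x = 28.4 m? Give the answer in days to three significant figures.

146 days

Retardation factor R = 1 + ρ_b·K_d/n = 1 + 1.62 × 1.0/0.27 = 7.000.
Sorption retards both mechanisms: v_R = v/R = 0.1943 m/day, D_R = D/R = 0.004386 m²/day.
Peak time from v_R²t² + 2D_R t − x² = 0: t = (√(D_R² + v_R²x²) − D_R)/v_R².
√(D_R² + v_R²x²) = √(0.004386² + 0.1943² × 28.4²) = 5.518; v_R² = 0.03775.
t = (5.518 − 0.004386)/0.03775 = 146 days.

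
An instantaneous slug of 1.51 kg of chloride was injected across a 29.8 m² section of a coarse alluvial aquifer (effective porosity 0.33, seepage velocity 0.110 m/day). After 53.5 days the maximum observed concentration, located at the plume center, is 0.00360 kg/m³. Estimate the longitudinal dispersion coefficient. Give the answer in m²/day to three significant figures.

2.71 m²/day

At the plume center C_max = M/(n_e·A·√(4πDt)), so D = M²/(4πt·(n_e·A·C_max)²).
n_e·A·C_max = 0.33 × 29.8 × 0.00360 = 0.03540 kg/m.
D = 1.51²/(4π × 53.5 × 0.03540²) = 2.71 m²/day.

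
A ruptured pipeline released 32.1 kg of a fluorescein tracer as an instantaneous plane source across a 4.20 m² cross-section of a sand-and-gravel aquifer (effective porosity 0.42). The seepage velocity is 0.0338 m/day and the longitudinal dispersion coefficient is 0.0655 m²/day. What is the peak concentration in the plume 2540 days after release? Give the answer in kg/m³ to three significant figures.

The peak of an instantaneous 1D plume sits at x = vt; there the Gaussian factor is 1 and C_max = M/(n_e·A·√(4πDt)), where n_e·A is the pore area the mass is dissolved in.
√(4πDt) = √(4π × 0.0655 × 2540) = 45.72 m, so C_max = 32.1/(0.42 × 4.20 × 45.72) = 0.398 kg/m³.

0.398 kg/m³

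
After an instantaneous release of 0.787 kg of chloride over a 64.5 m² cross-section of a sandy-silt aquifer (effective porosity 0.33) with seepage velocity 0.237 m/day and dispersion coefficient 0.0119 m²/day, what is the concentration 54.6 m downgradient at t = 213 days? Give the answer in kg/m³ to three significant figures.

For an instantaneous plane source, C(x,t) = M/(n_e·A·√(4πDt)) · exp(−(x−vt)²/(4Dt)), with n_e·A the pore (flow) area.
Plume center vt = 0.237 × 213 = 50.481 m, so the well at 54.6 m is 4.119 m downgradient of the peak.
√(4πDt) = 5.644 m, giving peak height M/(n_e·A·√(4πDt)) = 0.787/(0.33 × 64.5 × 5.644) = 0.006551 kg/m³.
(x−vt)²/(4Dt) = (4.119)²/(4 × 0.0119 × 213) = 1.673; exp(−1.673) = 0.1877.
C = 0.006551 × 0.1877 = 0.00123 kg/m³.

0.00123 kg/m³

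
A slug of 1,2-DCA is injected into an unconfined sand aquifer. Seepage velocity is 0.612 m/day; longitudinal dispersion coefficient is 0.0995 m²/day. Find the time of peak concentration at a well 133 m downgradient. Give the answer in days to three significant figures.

For the 1D instantaneous-source solution, setting ∂C/∂t = 0 at fixed x gives v²t² + 2Dt − x² = 0, so t = (√(D² + v²x²) − D)/v².
√(D² + v²x²) = √(0.0995² + 0.612² × 133²) = 81.40; v² = 0.374544.
t = (81.40 − 0.0995)/0.374544 = 217 days (vs. the pure-advection estimate x/v = 217 d).

217 days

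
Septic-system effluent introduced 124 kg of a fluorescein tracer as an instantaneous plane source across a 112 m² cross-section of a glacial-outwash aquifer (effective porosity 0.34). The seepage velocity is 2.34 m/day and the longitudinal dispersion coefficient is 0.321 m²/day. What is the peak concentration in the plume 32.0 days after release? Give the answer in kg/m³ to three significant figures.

0.287 kg/m³

The peak of an instantaneous 1D plume sits at x = vt; there the Gaussian factor is 1 and C_max = M/(n_e·A·√(4πDt)), where n_e·A is the pore area the mass is dissolved in.
√(4πDt) = √(4π × 0.321 × 32.0) = 11.36 m, so C_max = 124/(0.34 × 112 × 11.36) = 0.287 kg/m³.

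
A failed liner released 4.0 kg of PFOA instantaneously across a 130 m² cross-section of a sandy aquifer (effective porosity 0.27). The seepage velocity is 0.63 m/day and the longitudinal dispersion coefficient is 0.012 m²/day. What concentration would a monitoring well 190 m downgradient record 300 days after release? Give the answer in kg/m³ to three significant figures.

For an instantaneous plane source, C(x,t) = M/(n_e·A·√(4πDt)) · exp(−(x−vt)²/(4Dt)), with n_e·A the pore (flow) area.
Plume center vt = 0.63 × 300 = 189 m, so the well at 190 m is 1 m downgradient of the peak.
√(4πDt) = 6.726 m, giving peak height M/(n_e·A·√(4πDt)) = 4.0/(0.27 × 130 × 6.726) = 0.01694 kg/m³.
(x−vt)²/(4Dt) = (1)²/(4 × 0.012 × 300) = 0.06944; exp(−0.06944) = 0.9329.
C = 0.01694 × 0.9329 = 0.0158 kg/m³.

0.0158 kg/m³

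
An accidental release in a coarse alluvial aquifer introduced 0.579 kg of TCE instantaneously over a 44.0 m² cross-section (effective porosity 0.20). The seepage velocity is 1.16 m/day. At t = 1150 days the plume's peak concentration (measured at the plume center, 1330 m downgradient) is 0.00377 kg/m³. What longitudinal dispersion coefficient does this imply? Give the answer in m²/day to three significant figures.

0.0211 m²/day

At the plume center C_max = M/(n_e·A·√(4πDt)), so D = M²/(4πt·(n_e·A·C_max)²).
n_e·A·C_max = 0.20 × 44.0 × 0.00377 = 0.03318 kg/m.
D = 0.579²/(4π × 1150 × 0.03318²) = 0.0211 m²/day.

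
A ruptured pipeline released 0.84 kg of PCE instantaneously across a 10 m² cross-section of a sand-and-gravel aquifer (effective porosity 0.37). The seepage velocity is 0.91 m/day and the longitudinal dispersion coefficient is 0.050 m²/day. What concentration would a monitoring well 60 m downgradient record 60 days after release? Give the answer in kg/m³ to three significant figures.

0.00326 kg/m³

For an instantaneous plane source, C(x,t) = M/(n_e·A·√(4πDt)) · exp(−(x−vt)²/(4Dt)), with n_e·A the pore (flow) area.
Plume center vt = 0.91 × 60 = 54.6 m, so the well at 60 m is 5.4 m downgradient of the peak.
√(4πDt) = 6.140 m, giving peak height M/(n_e·A·√(4πDt)) = 0.84/(0.37 × 10 × 6.140) = 0.03698 kg/m³.
(x−vt)²/(4Dt) = (5.4)²/(4 × 0.050 × 60) = 2.430; exp(−2.430) = 0.08804.
C = 0.03698 × 0.08804 = 0.00326 kg/m³.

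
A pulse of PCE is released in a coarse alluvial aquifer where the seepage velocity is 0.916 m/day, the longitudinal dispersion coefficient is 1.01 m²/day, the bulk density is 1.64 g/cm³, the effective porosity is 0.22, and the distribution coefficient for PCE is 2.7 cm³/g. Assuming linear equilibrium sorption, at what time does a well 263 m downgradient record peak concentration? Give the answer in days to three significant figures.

Retardation factor R = 1 + ρ_b·K_d/n = 1 + 1.64 × 2.7/0.22 = 21.13.
Sorption retards both mechanisms: v_R = v/R = 0.04335 m/day, D_R = D/R = 0.04780 m²/day.
Peak time from v_R²t² + 2D_R t − x² = 0: t = (√(D_R² + v_R²x²) − D_R)/v_R².
√(D_R² + v_R²x²) = √(0.04780² + 0.04335² × 263²) = 11.40; v_R² = 0.001879.
t = (11.40 − 0.04780)/0.001879 = 6040 days.

6040 days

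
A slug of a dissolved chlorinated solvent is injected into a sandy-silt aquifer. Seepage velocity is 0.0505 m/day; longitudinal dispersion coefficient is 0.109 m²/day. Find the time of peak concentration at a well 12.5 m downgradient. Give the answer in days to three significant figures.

208 days

For the 1D instantaneous-source solution, setting ∂C/∂t = 0 at fixed x gives v²t² + 2Dt − x² = 0, so t = (√(D² + v²x²) − D)/v².
√(D² + v²x²) = √(0.109² + 0.0505² × 12.5²) = 0.6406; v² = 0.00255025.
t = (0.6406 − 0.109)/0.00255025 = 208 days (vs. the pure-advection estimate x/v = 248 d).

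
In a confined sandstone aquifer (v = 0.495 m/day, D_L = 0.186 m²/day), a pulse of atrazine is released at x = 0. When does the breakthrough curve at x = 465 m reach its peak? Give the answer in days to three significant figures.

939 days

For the 1D instantaneous-source solution, setting ∂C/∂t = 0 at fixed x gives v²t² + 2Dt − x² = 0, so t = (√(D² + v²x²) − D)/v².
√(D² + v²x²) = √(0.186² + 0.495² × 465²) = 230.2; v² = 0.245025.
t = (230.2 − 0.186)/0.245025 = 939 days (vs. the pure-advection estimate x/v = 939 d).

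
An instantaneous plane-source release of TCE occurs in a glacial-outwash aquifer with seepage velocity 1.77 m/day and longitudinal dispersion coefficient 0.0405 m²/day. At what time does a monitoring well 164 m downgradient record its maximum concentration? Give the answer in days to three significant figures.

92.6 days

For the 1D instantaneous-source solution, setting ∂C/∂t = 0 at fixed x gives v²t² + 2Dt − x² = 0, so t = (√(D² + v²x²) − D)/v².
√(D² + v²x²) = √(0.0405² + 1.77² × 164²) = 290.3; v² = 3.1329.
t = (290.3 − 0.0405)/3.1329 = 92.6 days (vs. the pure-advection estimate x/v = 92.7 d).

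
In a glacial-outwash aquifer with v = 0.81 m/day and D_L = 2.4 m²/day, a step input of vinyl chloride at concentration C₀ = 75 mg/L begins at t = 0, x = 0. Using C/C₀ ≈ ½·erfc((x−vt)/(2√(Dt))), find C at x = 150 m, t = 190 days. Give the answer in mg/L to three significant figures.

41.4 mg/L

For a continuous step input, C/C₀ ≈ ½·erfc((x−vt)/(2√(Dt))).
vt = 0.81 × 190 = 153.9 m and 2√(Dt) = 2√(2.4 × 190) = 42.71 m.
Argument (x−vt)/(2√(Dt)) = (150 − 153.9)/42.71 = -0.09131; ½·erfc(-0.09131) = 0.5514.
C = 75 × 0.5514 = 41.4 mg/L.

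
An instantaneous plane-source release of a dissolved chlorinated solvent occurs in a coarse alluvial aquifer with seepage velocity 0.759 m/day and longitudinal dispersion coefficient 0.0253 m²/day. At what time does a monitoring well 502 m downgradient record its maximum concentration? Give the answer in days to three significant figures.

For the 1D instantaneous-source solution, setting ∂C/∂t = 0 at fixed x gives v²t² + 2Dt − x² = 0, so t = (√(D² + v²x²) − D)/v².
√(D² + v²x²) = √(0.0253² + 0.759² × 502²) = 381.0; v² = 0.576081.
t = (381.0 − 0.0253)/0.576081 = 661 days (vs. the pure-advection estimate x/v = 661 d).

661 days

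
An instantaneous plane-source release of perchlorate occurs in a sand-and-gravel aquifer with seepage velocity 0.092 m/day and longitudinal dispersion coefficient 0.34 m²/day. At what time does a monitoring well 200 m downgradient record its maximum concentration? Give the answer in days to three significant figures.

For the 1D instantaneous-source solution, setting ∂C/∂t = 0 at fixed x gives v²t² + 2Dt − x² = 0, so t = (√(D² + v²x²) − D)/v².
√(D² + v²x²) = √(0.34² + 0.092² × 200²) = 18.40; v² = 0.008464.
t = (18.40 − 0.34)/0.008464 = 2130 days (vs. the pure-advection estimate x/v = 2170 d).

2130 days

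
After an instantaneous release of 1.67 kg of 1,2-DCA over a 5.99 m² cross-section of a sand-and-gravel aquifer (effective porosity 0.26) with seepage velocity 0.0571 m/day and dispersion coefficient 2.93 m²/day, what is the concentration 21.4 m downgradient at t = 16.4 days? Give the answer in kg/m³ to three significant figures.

For an instantaneous plane source, C(x,t) = M/(n_e·A·√(4πDt)) · exp(−(x−vt)²/(4Dt)), with n_e·A the pore (flow) area.
Plume center vt = 0.0571 × 16.4 = 0.93644 m, so the well at 21.4 m is 20.46356 m downgradient of the peak.
√(4πDt) = 24.57 m, giving peak height M/(n_e·A·√(4πDt)) = 1.67/(0.26 × 5.99 × 24.57) = 0.04364 kg/m³.
(x−vt)²/(4Dt) = (20.46356)²/(4 × 2.93 × 16.4) = 2.179; exp(−2.179) = 0.1132.
C = 0.04364 × 0.1132 = 0.00494 kg/m³.

0.00494 kg/m³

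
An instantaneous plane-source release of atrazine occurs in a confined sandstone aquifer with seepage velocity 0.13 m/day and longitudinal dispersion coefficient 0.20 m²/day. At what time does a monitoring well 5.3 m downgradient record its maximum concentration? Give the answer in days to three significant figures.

30.6 days

For the 1D instantaneous-source solution, setting ∂C/∂t = 0 at fixed x gives v²t² + 2Dt − x² = 0, so t = (√(D² + v²x²) − D)/v².
√(D² + v²x²) = √(0.20² + 0.13² × 5.3²) = 0.7174; v² = 0.0169.
t = (0.7174 − 0.20)/0.0169 = 30.6 days (vs. the pure-advection estimate x/v = 40.8 d).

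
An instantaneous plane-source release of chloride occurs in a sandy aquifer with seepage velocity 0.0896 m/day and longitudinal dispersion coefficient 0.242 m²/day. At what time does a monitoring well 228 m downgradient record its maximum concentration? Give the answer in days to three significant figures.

2510 days

For the 1D instantaneous-source solution, setting ∂C/∂t = 0 at fixed x gives v²t² + 2Dt − x² = 0, so t = (√(D² + v²x²) − D)/v².
√(D² + v²x²) = √(0.242² + 0.0896² × 228²) = 20.43; v² = 0.00802816.
t = (20.43 − 0.242)/0.00802816 = 2510 days (vs. the pure-advection estimate x/v = 2540 d).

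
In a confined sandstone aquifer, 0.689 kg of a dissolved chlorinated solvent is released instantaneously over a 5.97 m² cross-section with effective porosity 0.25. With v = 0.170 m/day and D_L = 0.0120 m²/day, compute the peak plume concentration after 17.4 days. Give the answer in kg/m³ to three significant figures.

The peak of an instantaneous 1D plume sits at x = vt; there the Gaussian factor is 1 and C_max = M/(n_e·A·√(4πDt)), where n_e·A is the pore area the mass is dissolved in.
√(4πDt) = √(4π × 0.0120 × 17.4) = 1.620 m, so C_max = 0.689/(0.25 × 5.97 × 1.620) = 0.285 kg/m³.

0.285 kg/m³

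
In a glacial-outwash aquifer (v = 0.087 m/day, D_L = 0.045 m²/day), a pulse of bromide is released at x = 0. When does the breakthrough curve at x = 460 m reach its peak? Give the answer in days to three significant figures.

For the 1D instantaneous-source solution, setting ∂C/∂t = 0 at fixed x gives v²t² + 2Dt − x² = 0, so t = (√(D² + v²x²) − D)/v².
√(D² + v²x²) = √(0.045² + 0.087² × 460²) = 40.02; v² = 0.007569.
t = (40.02 − 0.045)/0.007569 = 5280 days (vs. the pure-advection estimate x/v = 5290 d).

5280 days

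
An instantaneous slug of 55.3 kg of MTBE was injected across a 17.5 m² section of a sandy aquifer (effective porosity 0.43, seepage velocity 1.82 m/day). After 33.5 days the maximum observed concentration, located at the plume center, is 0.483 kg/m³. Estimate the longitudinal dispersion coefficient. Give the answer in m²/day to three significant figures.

At the plume center C_max = M/(n_e·A·√(4πDt)), so D = M²/(4πt·(n_e·A·C_max)²).
n_e·A·C_max = 0.43 × 17.5 × 0.483 = 3.635 kg/m.
D = 55.3²/(4π × 33.5 × 3.635²) = 0.550 m²/day.

0.550 m²/day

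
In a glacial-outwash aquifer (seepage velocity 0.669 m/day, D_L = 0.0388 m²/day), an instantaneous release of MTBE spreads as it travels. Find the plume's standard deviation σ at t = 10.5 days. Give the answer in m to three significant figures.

0.903 m

Dispersive spreading gives a Gaussian with σ² = 2Dt; advection only shifts the center.
σ = √(2 × 0.0388 × 10.5) = 0.903 m.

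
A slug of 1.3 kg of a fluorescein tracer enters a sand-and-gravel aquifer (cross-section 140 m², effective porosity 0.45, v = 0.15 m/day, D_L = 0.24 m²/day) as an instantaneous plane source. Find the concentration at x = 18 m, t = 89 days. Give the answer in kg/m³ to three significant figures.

0.000978 kg/m³

For an instantaneous plane source, C(x,t) = M/(n_e·A·√(4πDt)) · exp(−(x−vt)²/(4Dt)), with n_e·A the pore (flow) area.
Plume center vt = 0.15 × 89 = 13.35 m, so the well at 18 m is 4.65 m downgradient of the peak.
√(4πDt) = 16.38 m, giving peak height M/(n_e·A·√(4πDt)) = 1.3/(0.45 × 140 × 16.38) = 0.001260 kg/m³.
(x−vt)²/(4Dt) = (4.65)²/(4 × 0.24 × 89) = 0.2531; exp(−0.2531) = 0.7764.
C = 0.001260 × 0.7764 = 0.000978 kg/m³.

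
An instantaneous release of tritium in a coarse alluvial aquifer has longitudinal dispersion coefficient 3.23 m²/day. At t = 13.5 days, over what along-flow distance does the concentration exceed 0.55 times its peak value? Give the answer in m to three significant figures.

20.4 m

The plume is Gaussian with σ = √(2Dt) = √(2 × 3.23 × 13.5) = 9.339 m.
C/C_peak = exp(−Δx²/(2σ²)) = 0.55 ⇒ Δx = σ·√(−2 ln 0.55) = 9.339 × 1.093 = 10.21 m.
Width = 2Δx = 20.4 m.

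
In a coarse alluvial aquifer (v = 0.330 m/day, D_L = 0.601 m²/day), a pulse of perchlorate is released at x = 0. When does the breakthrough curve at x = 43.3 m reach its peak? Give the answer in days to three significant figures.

For the 1D instantaneous-source solution, setting ∂C/∂t = 0 at fixed x gives v²t² + 2Dt − x² = 0, so t = (√(D² + v²x²) − D)/v².
√(D² + v²x²) = √(0.601² + 0.330² × 43.3²) = 14.30; v² = 0.1089.
t = (14.30 − 0.601)/0.1089 = 126 days (vs. the pure-advection estimate x/v = 131 d).

126 days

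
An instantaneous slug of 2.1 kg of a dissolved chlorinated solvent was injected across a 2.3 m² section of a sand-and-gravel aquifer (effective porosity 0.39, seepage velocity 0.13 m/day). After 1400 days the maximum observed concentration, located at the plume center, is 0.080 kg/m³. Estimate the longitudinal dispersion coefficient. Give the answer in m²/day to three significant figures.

At the plume center C_max = M/(n_e·A·√(4πDt)), so D = M²/(4πt·(n_e·A·C_max)²).
n_e·A·C_max = 0.39 × 2.3 × 0.080 = 0.07176 kg/m.
D = 2.1²/(4π × 1400 × 0.07176²) = 0.0487 m²/day.

0.0487 m²/day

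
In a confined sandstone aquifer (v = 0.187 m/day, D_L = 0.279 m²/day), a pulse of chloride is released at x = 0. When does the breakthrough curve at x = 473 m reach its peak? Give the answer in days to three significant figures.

For the 1D instantaneous-source solution, setting ∂C/∂t = 0 at fixed x gives v²t² + 2Dt − x² = 0, so t = (√(D² + v²x²) − D)/v².
√(D² + v²x²) = √(0.279² + 0.187² × 473²) = 88.45; v² = 0.034969.
t = (88.45 − 0.279)/0.034969 = 2520 days (vs. the pure-advection estimate x/v = 2530 d).

2520 days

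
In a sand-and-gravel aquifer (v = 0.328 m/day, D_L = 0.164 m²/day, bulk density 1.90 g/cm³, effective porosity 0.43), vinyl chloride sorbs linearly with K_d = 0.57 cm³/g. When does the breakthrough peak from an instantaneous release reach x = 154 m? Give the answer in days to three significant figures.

1650 days

Retardation factor R = 1 + ρ_b·K_d/n = 1 + 1.90 × 0.57/0.43 = 3.519.
Sorption retards both mechanisms: v_R = v/R = 0.09321 m/day, D_R = D/R = 0.04660 m²/day.
Peak time from v_R²t² + 2D_R t − x² = 0: t = (√(D_R² + v_R²x²) − D_R)/v_R².
√(D_R² + v_R²x²) = √(0.04660² + 0.09321² × 154²) = 14.35; v_R² = 0.008688.
t = (14.35 − 0.04660)/0.008688 = 1650 days.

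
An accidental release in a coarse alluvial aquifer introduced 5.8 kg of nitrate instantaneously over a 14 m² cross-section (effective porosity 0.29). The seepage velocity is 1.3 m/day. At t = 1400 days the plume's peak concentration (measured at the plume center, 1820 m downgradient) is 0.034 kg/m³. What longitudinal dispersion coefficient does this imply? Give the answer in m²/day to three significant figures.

0.100 m²/day

At the plume center C_max = M/(n_e·A·√(4πDt)), so D = M²/(4πt·(n_e·A·C_max)²).
n_e·A·C_max = 0.29 × 14 × 0.034 = 0.1380 kg/m.
D = 5.8²/(4π × 1400 × 0.1380²) = 0.100 m²/day.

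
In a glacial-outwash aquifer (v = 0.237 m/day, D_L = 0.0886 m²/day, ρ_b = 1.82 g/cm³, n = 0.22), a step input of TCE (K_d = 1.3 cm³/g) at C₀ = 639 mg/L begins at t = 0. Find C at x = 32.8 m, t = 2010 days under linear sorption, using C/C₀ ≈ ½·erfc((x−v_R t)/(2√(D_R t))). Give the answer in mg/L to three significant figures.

588 mg/L

Retardation factor R = 1 + ρ_b·K_d/n = 1 + 1.82 × 1.3/0.22 = 11.75.
Sorption retards both mechanisms: v_R = v/R = 0.02017 m/day, D_R = D/R = 0.007540 m²/day.
v_R·t = 0.02017 × 2010 = 40.5417 m; 2√(D_R t) = 7.786 m; argument = (32.8 − 40.5417)/7.786 = -0.9943.
C = C₀ × ½·erfc(-0.9943) = 639 × 0.9202 = 588 mg/L.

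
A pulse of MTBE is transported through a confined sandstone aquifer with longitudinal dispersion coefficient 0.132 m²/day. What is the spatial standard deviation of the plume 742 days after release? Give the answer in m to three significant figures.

14.0 m

Dispersive spreading gives a Gaussian with σ² = 2Dt; advection only shifts the center.
σ = √(2 × 0.132 × 742) = 14.0 m.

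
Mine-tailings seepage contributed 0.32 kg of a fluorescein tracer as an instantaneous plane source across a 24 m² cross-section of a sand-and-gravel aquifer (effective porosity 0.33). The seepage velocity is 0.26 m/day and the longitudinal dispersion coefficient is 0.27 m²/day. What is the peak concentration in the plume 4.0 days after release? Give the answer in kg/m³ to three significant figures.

The peak of an instantaneous 1D plume sits at x = vt; there the Gaussian factor is 1 and C_max = M/(n_e·A·√(4πDt)), where n_e·A is the pore area the mass is dissolved in.
√(4πDt) = √(4π × 0.27 × 4.0) = 3.684 m, so C_max = 0.32/(0.33 × 24 × 3.684) = 0.0110 kg/m³.

0.0110 kg/m³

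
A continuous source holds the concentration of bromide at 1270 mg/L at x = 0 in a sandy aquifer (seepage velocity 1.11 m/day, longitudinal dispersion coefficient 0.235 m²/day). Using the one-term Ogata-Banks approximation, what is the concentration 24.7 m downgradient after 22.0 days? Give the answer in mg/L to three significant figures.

For a continuous step input, C/C₀ ≈ ½·erfc((x−vt)/(2√(Dt))).
vt = 1.11 × 22.0 = 24.42 m and 2√(Dt) = 2√(0.235 × 22.0) = 4.548 m.
Argument (x−vt)/(2√(Dt)) = (24.7 − 24.42)/4.548 = 0.06157; ½·erfc(0.06157) = 0.4653.
C = 1270 × 0.4653 = 591 mg/L.

591 mg/L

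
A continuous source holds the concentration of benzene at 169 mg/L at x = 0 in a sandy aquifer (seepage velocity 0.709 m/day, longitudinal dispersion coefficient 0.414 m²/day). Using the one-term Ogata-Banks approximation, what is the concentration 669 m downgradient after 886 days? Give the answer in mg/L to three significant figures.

11.1 mg/L

For a continuous step input, C/C₀ ≈ ½·erfc((x−vt)/(2√(Dt))).
vt = 0.709 × 886 = 628.174 m and 2√(Dt) = 2√(0.414 × 886) = 38.30 m.
Argument (x−vt)/(2√(Dt)) = (669 − 628.174)/38.30 = 1.066; ½·erfc(1.066) = 0.06583.
C = 169 × 0.06583 = 11.1 mg/L.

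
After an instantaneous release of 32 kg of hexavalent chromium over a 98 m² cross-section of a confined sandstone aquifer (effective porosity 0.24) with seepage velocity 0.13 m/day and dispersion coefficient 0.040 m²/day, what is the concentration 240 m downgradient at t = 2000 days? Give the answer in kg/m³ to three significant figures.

For an instantaneous plane source, C(x,t) = M/(n_e·A·√(4πDt)) · exp(−(x−vt)²/(4Dt)), with n_e·A the pore (flow) area.
Plume center vt = 0.13 × 2000 = 260 m, so the well at 240 m is 20 m upgradient of the peak.
√(4πDt) = 31.71 m, giving peak height M/(n_e·A·√(4πDt)) = 32/(0.24 × 98 × 31.71) = 0.04291 kg/m³.
(x−vt)²/(4Dt) = (-20)²/(4 × 0.040 × 2000) = 1.250; exp(−1.250) = 0.2865.
C = 0.04291 × 0.2865 = 0.0123 kg/m³.

0.0123 kg/m³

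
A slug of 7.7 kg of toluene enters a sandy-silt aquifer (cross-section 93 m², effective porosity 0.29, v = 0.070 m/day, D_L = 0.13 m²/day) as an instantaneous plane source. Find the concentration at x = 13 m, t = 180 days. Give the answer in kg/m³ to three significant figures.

For an instantaneous plane source, C(x,t) = M/(n_e·A·√(4πDt)) · exp(−(x−vt)²/(4Dt)), with n_e·A the pore (flow) area.
Plume center vt = 0.070 × 180 = 12.6 m, so the well at 13 m is 0.4 m downgradient of the peak.
√(4πDt) = 17.15 m, giving peak height M/(n_e·A·√(4πDt)) = 7.7/(0.29 × 93 × 17.15) = 0.01665 kg/m³.
(x−vt)²/(4Dt) = (0.4)²/(4 × 0.13 × 180) = 0.001709; exp(−0.001709) = 0.9983.
C = 0.01665 × 0.9983 = 0.0166 kg/m³.

0.0166 kg/m³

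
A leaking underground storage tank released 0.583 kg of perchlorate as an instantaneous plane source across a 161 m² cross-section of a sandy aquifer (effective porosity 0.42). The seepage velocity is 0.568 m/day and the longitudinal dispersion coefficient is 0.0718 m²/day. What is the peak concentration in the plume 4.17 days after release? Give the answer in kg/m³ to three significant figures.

The peak of an instantaneous 1D plume sits at x = vt; there the Gaussian factor is 1 and C_max = M/(n_e·A·√(4πDt)), where n_e·A is the pore area the mass is dissolved in.
√(4πDt) = √(4π × 0.0718 × 4.17) = 1.940 m, so C_max = 0.583/(0.42 × 161 × 1.940) = 0.00444 kg/m³.

0.00444 kg/m³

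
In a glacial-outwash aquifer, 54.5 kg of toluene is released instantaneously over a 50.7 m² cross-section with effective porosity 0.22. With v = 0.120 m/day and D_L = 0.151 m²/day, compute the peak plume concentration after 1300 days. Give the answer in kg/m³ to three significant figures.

The peak of an instantaneous 1D plume sits at x = vt; there the Gaussian factor is 1 and C_max = M/(n_e·A·√(4πDt)), where n_e·A is the pore area the mass is dissolved in.
√(4πDt) = √(4π × 0.151 × 1300) = 49.67 m, so C_max = 54.5/(0.22 × 50.7 × 49.67) = 0.0984 kg/m³.

0.0984 kg/m³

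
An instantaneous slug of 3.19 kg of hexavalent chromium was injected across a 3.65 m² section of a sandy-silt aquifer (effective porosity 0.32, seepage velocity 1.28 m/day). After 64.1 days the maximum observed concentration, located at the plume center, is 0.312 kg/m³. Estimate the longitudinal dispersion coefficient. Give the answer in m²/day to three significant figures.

At the plume center C_max = M/(n_e·A·√(4πDt)), so D = M²/(4πt·(n_e·A·C_max)²).
n_e·A·C_max = 0.32 × 3.65 × 0.312 = 0.3644 kg/m.
D = 3.19²/(4π × 64.1 × 0.3644²) = 0.0951 m²/day.

0.0951 m²/day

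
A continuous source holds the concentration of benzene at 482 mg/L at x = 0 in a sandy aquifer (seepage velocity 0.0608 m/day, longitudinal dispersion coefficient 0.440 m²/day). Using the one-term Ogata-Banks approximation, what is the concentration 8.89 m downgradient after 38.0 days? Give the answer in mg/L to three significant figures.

For a continuous step input, C/C₀ ≈ ½·erfc((x−vt)/(2√(Dt))).
vt = 0.0608 × 38.0 = 2.3104 m and 2√(Dt) = 2√(0.440 × 38.0) = 8.178 m.
Argument (x−vt)/(2√(Dt)) = (8.89 − 2.3104)/8.178 = 0.8045; ½·erfc(0.8045) = 0.1276.
C = 482 × 0.1276 = 61.5 mg/L.

61.5 mg/L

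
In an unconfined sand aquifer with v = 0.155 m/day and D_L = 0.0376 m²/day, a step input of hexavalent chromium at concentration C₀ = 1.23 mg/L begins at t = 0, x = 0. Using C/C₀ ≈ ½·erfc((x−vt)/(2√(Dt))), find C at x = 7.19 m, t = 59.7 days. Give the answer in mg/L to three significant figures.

For a continuous step input, C/C₀ ≈ ½·erfc((x−vt)/(2√(Dt))).
vt = 0.155 × 59.7 = 9.2535 m and 2√(Dt) = 2√(0.0376 × 59.7) = 2.996 m.
Argument (x−vt)/(2√(Dt)) = (7.19 − 9.2535)/2.996 = -0.6888; ½·erfc(-0.6888) = 0.8350.
C = 1.23 × 0.8350 = 1.03 mg/L.

1.03 mg/L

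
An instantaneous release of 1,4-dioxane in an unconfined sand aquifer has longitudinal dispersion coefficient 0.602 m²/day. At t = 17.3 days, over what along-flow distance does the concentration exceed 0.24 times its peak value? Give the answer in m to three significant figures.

The plume is Gaussian with σ = √(2Dt) = √(2 × 0.602 × 17.3) = 4.564 m.
C/C_peak = exp(−Δx²/(2σ²)) = 0.24 ⇒ Δx = σ·√(−2 ln 0.24) = 4.564 × 1.689 = 7.709 m.
Width = 2Δx = 15.4 m.

15.4 m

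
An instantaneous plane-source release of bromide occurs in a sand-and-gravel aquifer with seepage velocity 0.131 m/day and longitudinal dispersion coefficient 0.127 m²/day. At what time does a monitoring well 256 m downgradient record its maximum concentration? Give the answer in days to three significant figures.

For the 1D instantaneous-source solution, setting ∂C/∂t = 0 at fixed x gives v²t² + 2Dt − x² = 0, so t = (√(D² + v²x²) − D)/v².
√(D² + v²x²) = √(0.127² + 0.131² × 256²) = 33.54; v² = 0.017161.
t = (33.54 − 0.127)/0.017161 = 1950 days (vs. the pure-advection estimate x/v = 1950 d).

1950 days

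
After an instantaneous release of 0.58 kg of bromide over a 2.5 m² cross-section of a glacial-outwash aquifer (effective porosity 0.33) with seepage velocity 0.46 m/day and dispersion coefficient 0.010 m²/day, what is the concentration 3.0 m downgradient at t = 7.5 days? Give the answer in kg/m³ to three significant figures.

0.369 kg/m³

For an instantaneous plane source, C(x,t) = M/(n_e·A·√(4πDt)) · exp(−(x−vt)²/(4Dt)), with n_e·A the pore (flow) area.
Plume center vt = 0.46 × 7.5 = 3.45 m, so the well at 3.0 m is 0.45 m upgradient of the peak.
√(4πDt) = 0.9708 m, giving peak height M/(n_e·A·√(4πDt)) = 0.58/(0.33 × 2.5 × 0.9708) = 0.7242 kg/m³.
(x−vt)²/(4Dt) = (-0.45)²/(4 × 0.010 × 7.5) = 0.6750; exp(−0.6750) = 0.5092.
C = 0.7242 × 0.5092 = 0.369 kg/m³.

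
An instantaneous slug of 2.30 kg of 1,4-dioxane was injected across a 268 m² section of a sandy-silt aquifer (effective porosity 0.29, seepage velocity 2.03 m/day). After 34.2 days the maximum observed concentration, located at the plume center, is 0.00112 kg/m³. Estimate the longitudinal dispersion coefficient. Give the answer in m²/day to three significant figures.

1.62 m²/day

At the plume center C_max = M/(n_e·A·√(4πDt)), so D = M²/(4πt·(n_e·A·C_max)²).
n_e·A·C_max = 0.29 × 268 × 0.00112 = 0.08705 kg/m.
D = 2.30²/(4π × 34.2 × 0.08705²) = 1.62 m²/day.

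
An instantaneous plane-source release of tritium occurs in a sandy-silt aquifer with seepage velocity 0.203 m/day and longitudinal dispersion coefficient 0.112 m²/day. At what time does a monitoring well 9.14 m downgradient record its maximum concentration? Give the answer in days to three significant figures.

42.4 days

For the 1D instantaneous-source solution, setting ∂C/∂t = 0 at fixed x gives v²t² + 2Dt − x² = 0, so t = (√(D² + v²x²) − D)/v².
√(D² + v²x²) = √(0.112² + 0.203² × 9.14²) = 1.859; v² = 0.041209.
t = (1.859 − 0.112)/0.041209 = 42.4 days (vs. the pure-advection estimate x/v = 45.0 d).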